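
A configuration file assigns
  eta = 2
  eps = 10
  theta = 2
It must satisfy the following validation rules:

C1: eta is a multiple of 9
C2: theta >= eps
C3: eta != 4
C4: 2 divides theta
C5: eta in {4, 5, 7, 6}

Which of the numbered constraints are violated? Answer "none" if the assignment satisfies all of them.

Violated: 1, 2, and 5.

C1: 2 = 9*0 + 2, so 9 does not divide 2 — fails.
C2: theta = 2, eps = 10; 2 < 10 (want ≥) — fails.
C3: eta = 2, and 2 ≠ 4 — holds.
C4: 2 / 2 = 1, so 2 divides 2 — holds.
C5: eta = 2 is not in {4, 5, 7, 6} — fails.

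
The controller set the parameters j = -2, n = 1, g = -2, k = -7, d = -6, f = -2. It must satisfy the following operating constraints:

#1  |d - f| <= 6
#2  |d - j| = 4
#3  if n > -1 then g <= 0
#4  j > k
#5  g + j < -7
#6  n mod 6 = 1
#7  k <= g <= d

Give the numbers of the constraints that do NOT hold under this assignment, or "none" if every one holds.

Constraints 5 and 7 do not hold.

#1 |-6 - (-2)| = 4; 4 ≤ 6 — holds.
#2 |-6 - (-2)| = 4 — holds.
#3 n = 1 > -1, so we need g ≤ 0; g = -2 ≤ 0 — holds.
#4 j = -2, k = -7; -2 > -7 — holds.
#5 g + j = -2 + (-2) = -4; -4 ≥ -7, bound -7 not met — does not hold.
#6 1 mod 6 = 1 — holds.
#7 values -7, -2, -6; g = -2 is not <= d = -6 — does not hold.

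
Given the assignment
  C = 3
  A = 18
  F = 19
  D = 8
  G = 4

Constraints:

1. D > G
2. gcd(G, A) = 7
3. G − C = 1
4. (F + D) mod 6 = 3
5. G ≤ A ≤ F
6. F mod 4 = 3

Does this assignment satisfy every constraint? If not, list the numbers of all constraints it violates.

1. D = 8, G = 4; 8 > 4 — holds.
2. gcd(4, 18) = 2, not 7 — does not hold.
3. G − C = 4 − 3 = 1 — holds.
4. F + D = 27; 27 mod 6 = 3 — holds.
5. values 4 ≤ 18 ≤ 19 — holds.
6. 19 mod 4 = 3 — holds.

Violated: 2.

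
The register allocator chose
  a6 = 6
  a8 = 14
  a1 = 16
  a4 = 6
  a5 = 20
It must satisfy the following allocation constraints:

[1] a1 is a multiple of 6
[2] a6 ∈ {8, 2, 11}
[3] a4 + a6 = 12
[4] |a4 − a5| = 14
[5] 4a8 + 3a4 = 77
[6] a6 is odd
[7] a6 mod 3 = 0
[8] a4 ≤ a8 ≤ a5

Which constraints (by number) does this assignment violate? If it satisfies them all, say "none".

[1] 16 = 6×2 + 4, so 6 does not divide 16  FAIL
[2] a6 = 6 is not in {8, 2, 11}  FAIL
[3] a4 + a6 = 6 + 6 = 12  OK
[4] |6 − 20| = 14  OK
[5] 4a8 + 3a4 = 4(14) + 3(6) = 74, not 77  FAIL
[6] a6 = 6 is even  FAIL
[7] 6 mod 3 = 0  OK
[8] values 6 ≤ 14 ≤ 20  OK

Violated: 1, 2, 5, and 6.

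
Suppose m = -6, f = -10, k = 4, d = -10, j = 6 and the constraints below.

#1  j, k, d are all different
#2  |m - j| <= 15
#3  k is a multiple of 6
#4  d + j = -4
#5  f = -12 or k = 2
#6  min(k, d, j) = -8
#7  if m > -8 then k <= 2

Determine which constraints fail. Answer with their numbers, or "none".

Constraints 3, 5, 6, and 7 do not hold.

#1 values 6, 4, -10 are pairwise distinct — holds.
#2 |-6 - 6| = 12; 12 ≤ 15 — holds.
#3 4 = 6*0 + 4, so 6 does not divide 4 — does not hold.
#4 d + j = -10 + 6 = -4 — holds.
#5 f = -10 ≠ -12 and k = 4 ≠ 2; both disjuncts false — does not hold.
#6 min(4, -10, 6) = -10, not -8 — does not hold.
#7 m = -6 > -8, so we need k ≤ 2; but k = 4 > 2 — does not hold.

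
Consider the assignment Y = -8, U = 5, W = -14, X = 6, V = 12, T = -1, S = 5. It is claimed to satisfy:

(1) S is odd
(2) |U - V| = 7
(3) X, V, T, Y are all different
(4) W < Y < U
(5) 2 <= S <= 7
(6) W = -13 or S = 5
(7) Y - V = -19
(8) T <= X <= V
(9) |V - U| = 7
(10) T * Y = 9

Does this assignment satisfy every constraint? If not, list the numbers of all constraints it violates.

(1) S = 5 is odd — OK.
(2) |5 - 12| = 7 — OK.
(3) values 6, 12, -1, -8 are pairwise distinct — OK.
(4) values -14 < -8 < 5 — OK.
(5) S = 5 lies in [2, 7] — OK.
(6) W = -14 ≠ -13, but S = 5 = 5 (second disjunct) — OK.
(7) Y - V = -8 - 12 = -20, not -19 — violated.
(8) values -1 <= 6 <= 12 — OK.
(9) |12 - 5| = 7 — OK.
(10) T * Y = -1 * (-8) = 8, not 9 — violated.

The assignment fails constraints 7 and 10.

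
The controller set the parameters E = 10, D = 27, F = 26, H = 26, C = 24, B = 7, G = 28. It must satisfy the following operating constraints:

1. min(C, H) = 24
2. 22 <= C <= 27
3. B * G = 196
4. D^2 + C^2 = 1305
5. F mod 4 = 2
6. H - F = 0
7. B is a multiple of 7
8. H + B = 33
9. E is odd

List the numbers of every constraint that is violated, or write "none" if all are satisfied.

No — constraint 9 is not satisfied.

1. min(24, 26) = 24  ✓
2. C = 24 lies in [22, 27]  ✓
3. B * G = 7 * 28 = 196  ✓
4. D^2 + C^2 = 27^2 + 24^2 = 729 + 576 = 1305  ✓
5. 26 mod 4 = 2  ✓
6. H - F = 26 - 26 = 0  ✓
7. 7 / 7 = 1, so 7 divides 7  ✓
8. H + B = 26 + 7 = 33  ✓
9. E = 10 is even  ✗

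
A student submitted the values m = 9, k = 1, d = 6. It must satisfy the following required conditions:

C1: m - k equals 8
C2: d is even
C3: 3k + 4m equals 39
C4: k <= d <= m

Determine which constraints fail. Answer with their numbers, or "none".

C1: m - k = 9 - 1 = 8  holds
C2: d = 6 is even  holds
C3: 3k + 4m = 3(1) + 4(9) = 39  holds
C4: values 1 <= 6 <= 9  holds

None — every constraint holds.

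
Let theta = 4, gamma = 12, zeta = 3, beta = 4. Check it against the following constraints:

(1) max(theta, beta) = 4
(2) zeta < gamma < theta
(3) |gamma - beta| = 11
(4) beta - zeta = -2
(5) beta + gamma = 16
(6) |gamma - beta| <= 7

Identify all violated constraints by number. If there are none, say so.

Constraints 2, 3, 4, and 6 do not hold.

(1) max(4, 4) = 4 — holds.
(2) values 3, 12, 4; gamma = 12 is not < theta = 4 — fails.
(3) |12 - 4| = 8, not 11 — fails.
(4) beta - zeta = 4 - 3 = 1, not -2 — fails.
(5) beta + gamma = 4 + 12 = 16 — holds.
(6) |12 - 4| = 8; 8 > 7, exceeds bound 7 — fails.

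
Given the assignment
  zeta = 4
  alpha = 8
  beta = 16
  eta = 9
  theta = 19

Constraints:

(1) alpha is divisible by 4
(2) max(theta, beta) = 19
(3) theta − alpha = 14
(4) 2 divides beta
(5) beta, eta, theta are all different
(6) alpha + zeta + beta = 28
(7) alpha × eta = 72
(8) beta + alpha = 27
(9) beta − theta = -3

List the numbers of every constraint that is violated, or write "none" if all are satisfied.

Constraints 3 and 8 do not hold.

(1) 8 / 4 = 2, so 4 divides 8  ✔
(2) max(19, 16) = 19  ✔
(3) theta − alpha = 19 − 8 = 11, not 14  ✘
(4) 16 / 2 = 8, so 2 divides 16  ✔
(5) values 16, 9, 19 are pairwise distinct  ✔
(6) alpha + zeta + beta = 8 + 4 + 16 = 28  ✔
(7) alpha × eta = 8 × 9 = 72  ✔
(8) beta + alpha = 16 + 8 = 24, not 27  ✘
(9) beta − theta = 16 − 19 = -3  ✔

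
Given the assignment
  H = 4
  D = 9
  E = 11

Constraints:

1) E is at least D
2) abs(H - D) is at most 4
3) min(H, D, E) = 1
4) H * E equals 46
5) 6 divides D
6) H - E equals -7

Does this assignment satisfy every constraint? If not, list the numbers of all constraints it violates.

1) E = 11, D = 9; 11 ≥ 9  true
2) abs(4 - 9) = 5; 5 > 4, exceeds bound 4  false
3) min(4, 9, 11) = 4, not 1  false
4) H * E = 4 * 11 = 44, not 46  false
5) 9 = 6*1 + 3, so 6 does not divide 9  false
6) H - E = 4 - 11 = -7  true

Constraints 2, 3, 4, and 5 do not hold.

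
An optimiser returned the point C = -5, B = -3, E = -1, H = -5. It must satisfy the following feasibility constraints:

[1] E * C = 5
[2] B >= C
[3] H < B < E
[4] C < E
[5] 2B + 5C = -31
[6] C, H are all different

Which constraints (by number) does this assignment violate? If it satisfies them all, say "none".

[1] E * C = -1 * (-5) = 5 — holds.
[2] B = -3, C = -5; -3 ≥ -5 — holds.
[3] values -5 < -3 < -1 — holds.
[4] C = -5, E = -1; -5 < -1 — holds.
[5] 2B + 5C = 2(-3) + 5(-5) = -31 — holds.
[6] C = H = -5, not all different — fails.

Constraint 6 is violated.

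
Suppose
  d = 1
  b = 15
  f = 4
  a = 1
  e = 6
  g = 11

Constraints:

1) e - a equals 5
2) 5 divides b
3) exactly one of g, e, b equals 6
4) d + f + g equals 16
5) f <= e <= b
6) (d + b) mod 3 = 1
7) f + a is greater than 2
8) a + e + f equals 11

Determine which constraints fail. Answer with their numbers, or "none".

All constraints are satisfied.

1) e - a = 6 - 1 = 5 — holds.
2) 15 / 5 = 3, so 5 divides 15 — holds.
3) g=11, e=6, b=15; 1 of them equals 6 — holds.
4) d + f + g = 1 + 4 + 11 = 16 — holds.
5) values 4 <= 6 <= 15 — holds.
6) d + b = 16; 16 mod 3 = 1 — holds.
7) f + a = 4 + 1 = 5; 5 > 2 — holds.
8) a + e + f = 1 + 6 + 4 = 11 — holds.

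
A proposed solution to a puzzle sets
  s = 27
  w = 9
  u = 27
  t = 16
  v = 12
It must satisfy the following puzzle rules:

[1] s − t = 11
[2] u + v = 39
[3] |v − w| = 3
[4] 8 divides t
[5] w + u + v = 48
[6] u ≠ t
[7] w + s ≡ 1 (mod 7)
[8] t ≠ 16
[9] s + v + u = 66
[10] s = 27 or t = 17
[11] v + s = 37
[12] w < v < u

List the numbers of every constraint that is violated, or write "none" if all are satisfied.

[1] s − t = 27 − 16 = 11  ✔
[2] u + v = 27 + 12 = 39  ✔
[3] |12 − 9| = 3  ✔
[4] 16 / 8 = 2, so 8 divides 16  ✔
[5] w + u + v = 9 + 27 + 12 = 48  ✔
[6] u = 27, t = 16; distinct  ✔
[7] w + s = 36; 36 mod 7 = 1  ✔
[8] t = 16, but 16 is required to differ  ✘
[9] s + v + u = 27 + 12 + 27 = 66  ✔
[10] s = 27 = 27 (first disjunct)  ✔
[11] v + s = 12 + 27 = 39, not 37  ✘
[12] values 9 < 12 < 27  ✔

Violated: 8, 11.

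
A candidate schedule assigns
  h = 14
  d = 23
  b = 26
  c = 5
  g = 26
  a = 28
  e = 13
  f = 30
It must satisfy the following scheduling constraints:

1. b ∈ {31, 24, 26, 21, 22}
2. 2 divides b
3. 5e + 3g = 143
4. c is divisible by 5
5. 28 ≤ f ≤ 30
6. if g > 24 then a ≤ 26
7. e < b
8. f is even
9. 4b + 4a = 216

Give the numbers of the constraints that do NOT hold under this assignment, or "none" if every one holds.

Constraint 6 is violated.

1. b = 26 is in {31, 24, 26, 21, 22} — holds.
2. 26 / 2 = 13, so 2 divides 26 — holds.
3. 5e + 3g = 5(13) + 3(26) = 143 — holds.
4. 5 / 5 = 1, so 5 divides 5 — holds.
5. f = 30 lies in [28, 30] — holds.
6. g = 26 > 24, so we need a ≤ 26; but a = 28 > 26 — fails.
7. e = 13, b = 26; 13 < 26 — holds.
8. f = 30 is even — holds.
9. 4b + 4a = 4(26) + 4(28) = 216 — holds.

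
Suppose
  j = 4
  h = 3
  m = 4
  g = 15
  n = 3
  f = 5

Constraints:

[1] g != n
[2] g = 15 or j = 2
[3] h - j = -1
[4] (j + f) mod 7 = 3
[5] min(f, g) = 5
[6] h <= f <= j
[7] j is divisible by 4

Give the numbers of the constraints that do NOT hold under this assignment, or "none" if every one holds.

[1] g = 15, n = 3; distinct  holds
[2] g = 15 = 15 (first disjunct)  holds
[3] h - j = 3 - 4 = -1  holds
[4] j + f = 9; 9 mod 7 = 2, not 3  fails
[5] min(5, 15) = 5  holds
[6] values 3, 5, 4; f = 5 is not <= j = 4  fails
[7] 4 / 4 = 1, so 4 divides 4  holds

No — constraints 4 and 6 are not satisfied.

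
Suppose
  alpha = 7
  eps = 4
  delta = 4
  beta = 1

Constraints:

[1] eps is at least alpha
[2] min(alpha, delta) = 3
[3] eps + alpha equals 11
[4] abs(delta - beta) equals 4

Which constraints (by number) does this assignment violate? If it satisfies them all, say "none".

Constraints 1, 2, and 4 do not hold.

[1] eps = 4, alpha = 7; 4 < 7 (want ≥) — violated.
[2] min(7, 4) = 4, not 3 — violated.
[3] eps + alpha = 4 + 7 = 11 — OK.
[4] abs(4 - 1) = 3, not 4 — violated.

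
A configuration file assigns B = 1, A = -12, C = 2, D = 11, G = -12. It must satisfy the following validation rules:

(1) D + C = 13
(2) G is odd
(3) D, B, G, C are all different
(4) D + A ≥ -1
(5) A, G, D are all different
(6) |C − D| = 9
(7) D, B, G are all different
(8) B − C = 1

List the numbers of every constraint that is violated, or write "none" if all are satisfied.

(1) D + C = 11 + 2 = 13 — holds.
(2) G = -12 is even — does not hold.
(3) values 11, 1, -12, 2 are pairwise distinct — holds.
(4) D + A = 11 + (-12) = -1; -1 ≥ -1 — holds.
(5) A = G = -12, not all different — does not hold.
(6) |2 − 11| = 9 — holds.
(7) values 11, 1, -12 are pairwise distinct — holds.
(8) B − C = 1 − 2 = -1, not 1 — does not hold.

No — constraints 2, 5, and 8 are not satisfied.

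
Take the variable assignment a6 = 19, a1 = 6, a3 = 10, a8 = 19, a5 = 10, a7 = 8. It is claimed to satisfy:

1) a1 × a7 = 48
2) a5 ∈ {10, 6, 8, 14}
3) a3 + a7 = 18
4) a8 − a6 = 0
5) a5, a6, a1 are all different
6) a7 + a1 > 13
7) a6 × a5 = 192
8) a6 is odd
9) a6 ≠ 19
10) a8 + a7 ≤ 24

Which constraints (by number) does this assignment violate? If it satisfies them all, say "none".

1) a1 × a7 = 6 × 8 = 48 — OK.
2) a5 = 10 is in {10, 6, 8, 14} — OK.
3) a3 + a7 = 10 + 8 = 18 — OK.
4) a8 − a6 = 19 − 19 = 0 — OK.
5) values 10, 19, 6 are pairwise distinct — OK.
6) a7 + a1 = 8 + 6 = 14; 14 > 13 — OK.
7) a6 × a5 = 19 × 10 = 190, not 192 — violated.
8) a6 = 19 is odd — OK.
9) a6 = 19, but 19 is required to differ — violated.
10) a8 + a7 = 19 + 8 = 27; 27 > 24, bound 24 not met — violated.

Constraints 7, 9, and 10 do not hold.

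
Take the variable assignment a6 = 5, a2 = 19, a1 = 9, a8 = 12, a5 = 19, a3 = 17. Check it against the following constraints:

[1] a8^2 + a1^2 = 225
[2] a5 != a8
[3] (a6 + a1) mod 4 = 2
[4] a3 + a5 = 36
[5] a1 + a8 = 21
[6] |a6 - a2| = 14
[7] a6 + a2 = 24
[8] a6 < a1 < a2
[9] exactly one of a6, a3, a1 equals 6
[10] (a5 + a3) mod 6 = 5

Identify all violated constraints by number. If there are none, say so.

[1] a8^2 + a1^2 = 12^2 + 9^2 = 144 + 81 = 225 — holds.
[2] a5 = 19, a8 = 12; distinct — holds.
[3] a6 + a1 = 14; 14 mod 4 = 2 — holds.
[4] a3 + a5 = 17 + 19 = 36 — holds.
[5] a1 + a8 = 9 + 12 = 21 — holds.
[6] |5 - 19| = 14 — holds.
[7] a6 + a2 = 5 + 19 = 24 — holds.
[8] values 5 < 9 < 19 — holds.
[9] a6=5, a3=17, a1=9; 0 of them equal 6, not exactly one — does not hold.
[10] a5 + a3 = 36; 36 mod 6 = 0, not 5 — does not hold.

The assignment fails constraints 9 and 10.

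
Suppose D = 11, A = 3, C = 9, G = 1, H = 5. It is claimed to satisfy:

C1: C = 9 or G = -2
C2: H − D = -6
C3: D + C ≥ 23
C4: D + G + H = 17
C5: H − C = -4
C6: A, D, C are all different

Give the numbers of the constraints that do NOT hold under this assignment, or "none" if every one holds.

C1: C = 9 = 9 (first disjunct)  true
C2: H − D = 5 − 11 = -6  true
C3: D + C = 11 + 9 = 20; 20 < 23, bound 23 not met  false
C4: D + G + H = 11 + 1 + 5 = 17  true
C5: H − C = 5 − 9 = -4  true
C6: values 3, 11, 9 are pairwise distinct  true

Constraint 3 does not hold.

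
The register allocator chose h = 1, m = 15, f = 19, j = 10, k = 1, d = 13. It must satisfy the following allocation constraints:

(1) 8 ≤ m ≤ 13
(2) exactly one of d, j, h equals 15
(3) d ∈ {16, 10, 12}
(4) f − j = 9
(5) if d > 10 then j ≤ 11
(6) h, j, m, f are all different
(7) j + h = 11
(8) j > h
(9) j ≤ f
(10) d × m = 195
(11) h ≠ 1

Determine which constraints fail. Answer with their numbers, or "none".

(1) m = 15 is outside [8, 13]  ✗
(2) d=13, j=10, h=1; 0 of them equal 15, not exactly one  ✗
(3) d = 13 is not in {16, 10, 12}  ✗
(4) f − j = 19 − 10 = 9  ✓
(5) d = 13 > 10, so we need j ≤ 11; j = 10 ≤ 11  ✓
(6) values 1, 10, 15, 19 are pairwise distinct  ✓
(7) j + h = 10 + 1 = 11  ✓
(8) j = 10, h = 1; 10 > 1  ✓
(9) j = 10, f = 19; 10 ≤ 19  ✓
(10) d × m = 13 × 15 = 195  ✓
(11) h = 1, but 1 is required to differ  ✗

The assignment fails constraints 1, 2, 3, 11.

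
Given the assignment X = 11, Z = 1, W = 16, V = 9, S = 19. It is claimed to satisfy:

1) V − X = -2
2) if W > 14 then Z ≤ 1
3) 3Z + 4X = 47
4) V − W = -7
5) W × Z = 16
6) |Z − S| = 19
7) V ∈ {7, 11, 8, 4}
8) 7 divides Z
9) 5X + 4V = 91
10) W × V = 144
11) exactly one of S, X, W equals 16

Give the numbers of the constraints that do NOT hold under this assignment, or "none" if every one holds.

Constraints 6, 7, and 8 do not hold.

1) V − X = 9 − 11 = -2  OK
2) W = 16 > 14, so we need Z ≤ 1; Z = 1 ≤ 1  OK
3) 3Z + 4X = 3(1) + 4(11) = 47  OK
4) V − W = 9 − 16 = -7  OK
5) W × Z = 16 × 1 = 16  OK
6) |1 − 19| = 18, not 19  FAIL
7) V = 9 is not in {7, 11, 8, 4}  FAIL
8) 1 = 7×0 + 1, so 7 does not divide 1  FAIL
9) 5X + 4V = 5(11) + 4(9) = 91  OK
10) W × V = 16 × 9 = 144  OK
11) S=19, X=11, W=16; 1 of them equals 16  OK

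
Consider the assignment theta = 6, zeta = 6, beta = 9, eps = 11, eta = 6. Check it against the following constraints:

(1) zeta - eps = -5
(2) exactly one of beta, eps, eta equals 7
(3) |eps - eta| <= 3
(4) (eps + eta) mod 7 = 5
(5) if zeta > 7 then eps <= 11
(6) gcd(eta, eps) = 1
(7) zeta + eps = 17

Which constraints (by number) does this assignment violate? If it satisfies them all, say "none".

No — constraints 2, 3, 4 are not satisfied.

(1) zeta - eps = 6 - 11 = -5 — OK.
(2) beta=9, eps=11, eta=6; 0 of them equal 7, not exactly one — violated.
(3) |11 - 6| = 5; 5 > 3, exceeds bound 3 — violated.
(4) eps + eta = 17; 17 mod 7 = 3, not 5 — violated.
(5) zeta = 6, not > 7; antecedent false, conditional vacuously true — OK.
(6) gcd(6, 11) = 1 — OK.
(7) zeta + eps = 6 + 11 = 17 — OK.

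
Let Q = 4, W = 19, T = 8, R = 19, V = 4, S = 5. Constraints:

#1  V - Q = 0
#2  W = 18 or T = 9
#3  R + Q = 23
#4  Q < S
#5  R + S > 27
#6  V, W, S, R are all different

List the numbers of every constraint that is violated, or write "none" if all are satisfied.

No — constraints 2, 5, and 6 are not satisfied.

#1 V - Q = 4 - 4 = 0 — holds.
#2 W = 19 ≠ 18 and T = 8 ≠ 9; both disjuncts false — does not hold.
#3 R + Q = 19 + 4 = 23 — holds.
#4 Q = 4, S = 5; 4 < 5 — holds.
#5 R + S = 19 + 5 = 24; 24 ≤ 27, bound 27 not met — does not hold.
#6 W = R = 19, not all different — does not hold.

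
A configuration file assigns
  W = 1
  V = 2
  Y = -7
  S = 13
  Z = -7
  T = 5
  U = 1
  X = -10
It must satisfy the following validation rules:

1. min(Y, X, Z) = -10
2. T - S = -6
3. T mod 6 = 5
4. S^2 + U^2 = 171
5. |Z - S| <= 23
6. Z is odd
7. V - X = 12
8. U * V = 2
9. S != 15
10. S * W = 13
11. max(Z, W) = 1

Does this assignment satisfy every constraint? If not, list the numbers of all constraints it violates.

1. min(-7, -10, -7) = -10  ✓
2. T - S = 5 - 13 = -8, not -6  ✗
3. 5 mod 6 = 5  ✓
4. S^2 + U^2 = 13^2 + 1^2 = 169 + 1 = 170, not 171  ✗
5. |-7 - 13| = 20; 20 ≤ 23  ✓
6. Z = -7 is odd  ✓
7. V - X = 2 - (-10) = 12  ✓
8. U * V = 1 * 2 = 2  ✓
9. S = 13, and 13 ≠ 15  ✓
10. S * W = 13 * 1 = 13  ✓
11. max(-7, 1) = 1  ✓

Violated: 2, 4.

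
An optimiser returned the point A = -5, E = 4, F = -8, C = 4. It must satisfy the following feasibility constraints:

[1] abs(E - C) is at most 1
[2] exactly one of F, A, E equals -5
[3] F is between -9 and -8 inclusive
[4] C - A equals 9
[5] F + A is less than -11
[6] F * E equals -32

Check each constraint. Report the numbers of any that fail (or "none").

No violations.

[1] abs(4 - 4) = 0; 0 ≤ 1 — holds.
[2] F=-8, A=-5, E=4; 1 of them equals -5 — holds.
[3] F = -8 lies in [-9, -8] — holds.
[4] C - A = 4 - (-5) = 9 — holds.
[5] F + A = -8 + (-5) = -13; -13 < -11 — holds.
[6] F * E = -8 * 4 = -32 — holds.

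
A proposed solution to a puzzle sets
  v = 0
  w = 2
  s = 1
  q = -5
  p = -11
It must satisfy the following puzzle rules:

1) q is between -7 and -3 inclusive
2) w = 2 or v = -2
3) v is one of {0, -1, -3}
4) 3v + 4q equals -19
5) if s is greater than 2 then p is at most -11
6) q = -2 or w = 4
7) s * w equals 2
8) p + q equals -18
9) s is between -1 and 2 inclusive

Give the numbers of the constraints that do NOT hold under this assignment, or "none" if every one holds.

1) q = -5 lies in [-7, -3]  yes
2) w = 2 = 2 (first disjunct)  yes
3) v = 0 is in {0, -1, -3}  yes
4) 3v + 4q = 3(0) + 4(-5) = -20, not -19  no
5) s = 1, not > 2; antecedent false, conditional vacuously true  yes
6) q = -5 ≠ -2 and w = 2 ≠ 4; both disjuncts false  no
7) s * w = 1 * 2 = 2  yes
8) p + q = -11 + (-5) = -16, not -18  no
9) s = 1 lies in [-1, 2]  yes

No — constraints 4, 6, and 8 are not satisfied.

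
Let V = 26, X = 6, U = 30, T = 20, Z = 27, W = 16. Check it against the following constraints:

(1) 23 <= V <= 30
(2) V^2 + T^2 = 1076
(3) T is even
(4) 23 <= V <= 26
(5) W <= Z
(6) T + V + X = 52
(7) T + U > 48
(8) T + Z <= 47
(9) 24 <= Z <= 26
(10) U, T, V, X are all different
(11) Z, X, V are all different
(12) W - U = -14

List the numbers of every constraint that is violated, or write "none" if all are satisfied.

Constraint 9 is violated.

(1) V = 26 lies in [23, 30] — OK.
(2) V^2 + T^2 = 26^2 + 20^2 = 676 + 400 = 1076 — OK.
(3) T = 20 is even — OK.
(4) V = 26 lies in [23, 26] — OK.
(5) W = 16, Z = 27; 16 ≤ 27 — OK.
(6) T + V + X = 20 + 26 + 6 = 52 — OK.
(7) T + U = 20 + 30 = 50; 50 > 48 — OK.
(8) T + Z = 20 + 27 = 47; 47 ≤ 47 — OK.
(9) Z = 27 is outside [24, 26] — violated.
(10) values 30, 20, 26, 6 are pairwise distinct — OK.
(11) values 27, 6, 26 are pairwise distinct — OK.
(12) W - U = 16 - 30 = -14 — OK.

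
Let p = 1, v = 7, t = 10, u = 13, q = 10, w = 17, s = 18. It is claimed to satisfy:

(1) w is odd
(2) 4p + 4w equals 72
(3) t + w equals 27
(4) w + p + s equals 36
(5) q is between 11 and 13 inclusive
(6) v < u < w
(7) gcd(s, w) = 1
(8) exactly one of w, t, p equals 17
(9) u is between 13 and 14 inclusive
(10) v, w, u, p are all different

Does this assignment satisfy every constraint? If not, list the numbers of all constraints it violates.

Constraint 5 is violated.

(1) w = 17 is odd  yes
(2) 4p + 4w = 4(1) + 4(17) = 72  yes
(3) t + w = 10 + 17 = 27  yes
(4) w + p + s = 17 + 1 + 18 = 36  yes
(5) q = 10 is outside [11, 13]  no
(6) values 7 < 13 < 17  yes
(7) gcd(18, 17) = 1  yes
(8) w=17, t=10, p=1; 1 of them equals 17  yes
(9) u = 13 lies in [13, 14]  yes
(10) values 7, 17, 13, 1 are pairwise distinct  yes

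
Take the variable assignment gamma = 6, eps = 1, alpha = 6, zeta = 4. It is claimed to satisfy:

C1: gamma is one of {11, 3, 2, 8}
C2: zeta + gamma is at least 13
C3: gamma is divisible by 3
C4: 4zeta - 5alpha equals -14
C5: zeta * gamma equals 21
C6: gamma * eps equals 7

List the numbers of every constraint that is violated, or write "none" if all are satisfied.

C1: gamma = 6 is not in {11, 3, 2, 8} — does not hold.
C2: zeta + gamma = 4 + 6 = 10; 10 < 13, bound 13 not met — does not hold.
C3: 6 / 3 = 2, so 3 divides 6 — holds.
C4: 4zeta - 5alpha = 4(4) - 5(6) = -14 — holds.
C5: zeta * gamma = 4 * 6 = 24, not 21 — does not hold.
C6: gamma * eps = 6 * 1 = 6, not 7 — does not hold.

Constraints 1, 2, 5, and 6 are violated.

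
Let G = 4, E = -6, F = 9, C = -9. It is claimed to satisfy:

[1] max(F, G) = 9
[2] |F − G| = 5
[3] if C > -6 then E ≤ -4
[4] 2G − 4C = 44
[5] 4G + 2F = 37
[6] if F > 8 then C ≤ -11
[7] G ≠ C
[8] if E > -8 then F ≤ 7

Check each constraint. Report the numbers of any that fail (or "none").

[1] max(9, 4) = 9  ✔
[2] |9 − 4| = 5  ✔
[3] C = -9, not > -6; antecedent false, conditional vacuously true  ✔
[4] 2G − 4C = 2(4) − 4(-9) = 44  ✔
[5] 4G + 2F = 4(4) + 2(9) = 34, not 37  ✘
[6] F = 9 > 8, so we need C ≤ -11; but C = -9 > -11  ✘
[7] G = 4, C = -9; distinct  ✔
[8] E = -6 > -8, so we need F ≤ 7; but F = 9 > 7  ✘

No — constraints 5, 6, 8 are not satisfied.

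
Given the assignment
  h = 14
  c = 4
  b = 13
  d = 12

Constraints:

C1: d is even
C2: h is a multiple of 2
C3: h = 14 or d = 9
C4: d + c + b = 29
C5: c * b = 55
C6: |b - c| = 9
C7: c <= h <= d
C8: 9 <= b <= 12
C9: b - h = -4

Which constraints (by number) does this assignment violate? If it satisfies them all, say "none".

C1: d = 12 is even  true
C2: 14 / 2 = 7, so 2 divides 14  true
C3: h = 14 = 14 (first disjunct)  true
C4: d + c + b = 12 + 4 + 13 = 29  true
C5: c * b = 4 * 13 = 52, not 55  false
C6: |13 - 4| = 9  true
C7: values 4, 14, 12; h = 14 is not <= d = 12  false
C8: b = 13 is outside [9, 12]  false
C9: b - h = 13 - 14 = -1, not -4  false

No — constraints 5, 7, 8, 9 are not satisfied.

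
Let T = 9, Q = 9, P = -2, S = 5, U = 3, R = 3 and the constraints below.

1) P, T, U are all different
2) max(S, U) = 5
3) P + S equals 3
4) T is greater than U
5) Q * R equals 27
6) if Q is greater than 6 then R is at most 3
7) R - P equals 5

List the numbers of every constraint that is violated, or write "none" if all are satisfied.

1) values -2, 9, 3 are pairwise distinct  OK
2) max(5, 3) = 5  OK
3) P + S = -2 + 5 = 3  OK
4) T = 9, U = 3; 9 > 3  OK
5) Q * R = 9 * 3 = 27  OK
6) Q = 9 > 6, so we need R ≤ 3; R = 3 ≤ 3  OK
7) R - P = 3 - (-2) = 5  OK

All constraints are satisfied.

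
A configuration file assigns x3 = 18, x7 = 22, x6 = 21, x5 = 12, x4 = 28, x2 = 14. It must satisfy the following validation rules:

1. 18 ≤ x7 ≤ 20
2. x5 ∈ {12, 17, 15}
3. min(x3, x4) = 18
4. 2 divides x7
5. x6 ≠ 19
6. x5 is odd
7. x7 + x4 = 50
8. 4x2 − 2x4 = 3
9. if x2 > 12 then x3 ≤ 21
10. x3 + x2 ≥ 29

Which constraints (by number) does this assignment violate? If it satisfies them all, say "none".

1. x7 = 22 is outside [18, 20]  ✘
2. x5 = 12 is in {12, 17, 15}  ✔
3. min(18, 28) = 18  ✔
4. 22 / 2 = 11, so 2 divides 22  ✔
5. x6 = 21, and 21 ≠ 19  ✔
6. x5 = 12 is even  ✘
7. x7 + x4 = 22 + 28 = 50  ✔
8. 4x2 − 2x4 = 4(14) − 2(28) = 0, not 3  ✘
9. x2 = 14 > 12, so we need x3 ≤ 21; x3 = 18 ≤ 21  ✔
10. x3 + x2 = 18 + 14 = 32; 32 ≥ 29  ✔

The assignment fails constraints 1, 6, 8.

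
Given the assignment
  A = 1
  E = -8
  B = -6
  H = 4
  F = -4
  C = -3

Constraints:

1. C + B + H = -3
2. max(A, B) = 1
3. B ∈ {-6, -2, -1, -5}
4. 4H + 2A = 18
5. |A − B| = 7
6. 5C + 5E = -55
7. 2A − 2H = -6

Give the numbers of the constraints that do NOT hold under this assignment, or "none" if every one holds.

1. C + B + H = -3 + (-6) + 4 = -5, not -3  FAIL
2. max(1, -6) = 1  OK
3. B = -6 is in {-6, -2, -1, -5}  OK
4. 4H + 2A = 4(4) + 2(1) = 18  OK
5. |1 − (-6)| = 7  OK
6. 5C + 5E = 5(-3) + 5(-8) = -55  OK
7. 2A − 2H = 2(1) − 2(4) = -6  OK

Constraint 1 does not hold.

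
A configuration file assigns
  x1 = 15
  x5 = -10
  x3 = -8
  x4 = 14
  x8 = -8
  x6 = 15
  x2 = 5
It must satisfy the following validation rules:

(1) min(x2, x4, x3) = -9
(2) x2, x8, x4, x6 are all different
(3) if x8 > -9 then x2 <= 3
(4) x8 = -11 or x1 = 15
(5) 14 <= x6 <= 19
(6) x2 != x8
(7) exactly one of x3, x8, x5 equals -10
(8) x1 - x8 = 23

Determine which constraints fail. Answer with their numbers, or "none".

(1) min(5, 14, -8) = -8, not -9 — violated.
(2) values 5, -8, 14, 15 are pairwise distinct — satisfied.
(3) x8 = -8 > -9, so we need x2 ≤ 3; but x2 = 5 > 3 — violated.
(4) x8 = -8 ≠ -11, but x1 = 15 = 15 (second disjunct) — satisfied.
(5) x6 = 15 lies in [14, 19] — satisfied.
(6) x2 = 5, x8 = -8; distinct — satisfied.
(7) x3=-8, x8=-8, x5=-10; 1 of them equals -10 — satisfied.
(8) x1 - x8 = 15 - (-8) = 23 — satisfied.

Violated: 1 and 3.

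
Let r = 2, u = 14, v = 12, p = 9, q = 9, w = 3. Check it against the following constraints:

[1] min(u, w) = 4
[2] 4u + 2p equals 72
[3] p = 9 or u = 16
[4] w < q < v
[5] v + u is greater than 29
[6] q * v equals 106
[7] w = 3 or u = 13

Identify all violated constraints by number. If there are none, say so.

[1] min(14, 3) = 3, not 4 — violated.
[2] 4u + 2p = 4(14) + 2(9) = 74, not 72 — violated.
[3] p = 9 = 9 (first disjunct) — OK.
[4] values 3 < 9 < 12 — OK.
[5] v + u = 12 + 14 = 26; 26 ≤ 29, bound 29 not met — violated.
[6] q * v = 9 * 12 = 108, not 106 — violated.
[7] w = 3 = 3 (first disjunct) — OK.

Constraints 1, 2, 5, and 6 are violated.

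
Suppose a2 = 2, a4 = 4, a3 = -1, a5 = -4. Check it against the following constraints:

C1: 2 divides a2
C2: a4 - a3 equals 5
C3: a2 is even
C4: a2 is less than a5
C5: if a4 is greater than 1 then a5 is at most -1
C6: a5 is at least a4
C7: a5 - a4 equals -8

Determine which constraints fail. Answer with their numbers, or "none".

C1: 2 / 2 = 1, so 2 divides 2 — OK.
C2: a4 - a3 = 4 - (-1) = 5 — OK.
C3: a2 = 2 is even — OK.
C4: a2 = 2, a5 = -4; 2 ≥ -4 (want <) — violated.
C5: a4 = 4 > 1, so we need a5 ≤ -1; a5 = -4 ≤ -1 — OK.
C6: a5 = -4, a4 = 4; -4 < 4 (want ≥) — violated.
C7: a5 - a4 = -4 - 4 = -8 — OK.

Violated: 4, 6.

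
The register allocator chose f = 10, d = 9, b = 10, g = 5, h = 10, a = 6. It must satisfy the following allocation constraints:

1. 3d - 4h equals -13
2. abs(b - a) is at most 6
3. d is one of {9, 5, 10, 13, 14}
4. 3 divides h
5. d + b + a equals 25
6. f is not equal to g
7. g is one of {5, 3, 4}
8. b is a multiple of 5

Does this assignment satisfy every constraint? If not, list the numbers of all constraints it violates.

1. 3d - 4h = 3(9) - 4(10) = -13 — OK.
2. abs(10 - 6) = 4; 4 ≤ 6 — OK.
3. d = 9 is in {9, 5, 10, 13, 14} — OK.
4. 10 = 3*3 + 1, so 3 does not divide 10 — violated.
5. d + b + a = 9 + 10 + 6 = 25 — OK.
6. f = 10, g = 5; distinct — OK.
7. g = 5 is in {5, 3, 4} — OK.
8. 10 / 5 = 2, so 5 divides 10 — OK.

No — constraint 4 is not satisfied.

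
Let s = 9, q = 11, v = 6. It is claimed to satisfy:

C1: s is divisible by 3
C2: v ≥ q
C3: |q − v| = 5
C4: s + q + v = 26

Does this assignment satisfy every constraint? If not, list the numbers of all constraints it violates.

C1: 9 / 3 = 3, so 3 divides 9 — OK.
C2: v = 6, q = 11; 6 < 11 (want ≥) — violated.
C3: |11 − 6| = 5 — OK.
C4: s + q + v = 9 + 11 + 6 = 26 — OK.

Constraint 2 is violated.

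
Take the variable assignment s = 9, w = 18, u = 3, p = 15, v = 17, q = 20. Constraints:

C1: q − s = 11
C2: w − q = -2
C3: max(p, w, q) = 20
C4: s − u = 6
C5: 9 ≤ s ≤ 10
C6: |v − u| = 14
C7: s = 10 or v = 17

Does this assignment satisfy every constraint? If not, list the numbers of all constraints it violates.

All constraints are satisfied.

C1: q − s = 20 − 9 = 11 — holds.
C2: w − q = 18 − 20 = -2 — holds.
C3: max(15, 18, 20) = 20 — holds.
C4: s − u = 9 − 3 = 6 — holds.
C5: s = 9 lies in [9, 10] — holds.
C6: |17 − 3| = 14 — holds.
C7: s = 9 ≠ 10, but v = 17 = 17 (second disjunct) — holds.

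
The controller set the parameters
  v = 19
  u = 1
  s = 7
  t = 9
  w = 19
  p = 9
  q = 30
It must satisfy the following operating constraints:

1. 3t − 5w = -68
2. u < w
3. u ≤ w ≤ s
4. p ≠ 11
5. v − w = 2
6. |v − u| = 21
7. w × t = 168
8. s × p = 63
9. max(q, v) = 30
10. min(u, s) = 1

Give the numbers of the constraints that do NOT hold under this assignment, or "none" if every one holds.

Violated: 3, 5, 6, and 7.

1. 3t − 5w = 3(9) − 5(19) = -68  true
2. u = 1, w = 19; 1 < 19  true
3. values 1, 19, 7; w = 19 is not ≤ s = 7  false
4. p = 9, and 9 ≠ 11  true
5. v − w = 19 − 19 = 0, not 2  false
6. |19 − 1| = 18, not 21  false
7. w × t = 19 × 9 = 171, not 168  false
8. s × p = 7 × 9 = 63  true
9. max(30, 19) = 30  true
10. min(1, 7) = 1  true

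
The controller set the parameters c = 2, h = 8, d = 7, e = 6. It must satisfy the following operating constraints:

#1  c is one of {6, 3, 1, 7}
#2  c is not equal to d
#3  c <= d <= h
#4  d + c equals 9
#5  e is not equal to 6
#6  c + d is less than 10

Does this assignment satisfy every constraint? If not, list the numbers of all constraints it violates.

The assignment fails constraints 1 and 5.

#1 c = 2 is not in {6, 3, 1, 7} — fails.
#2 c = 2, d = 7; distinct — holds.
#3 values 2 <= 7 <= 8 — holds.
#4 d + c = 7 + 2 = 9 — holds.
#5 e = 6, but 6 is required to differ — fails.
#6 c + d = 2 + 7 = 9; 9 < 10 — holds.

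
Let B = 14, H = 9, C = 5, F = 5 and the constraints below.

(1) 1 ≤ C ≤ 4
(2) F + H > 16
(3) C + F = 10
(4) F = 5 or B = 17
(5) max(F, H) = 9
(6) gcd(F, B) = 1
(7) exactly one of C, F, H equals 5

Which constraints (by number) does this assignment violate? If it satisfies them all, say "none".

(1) C = 5 is outside [1, 4] — violated.
(2) F + H = 5 + 9 = 14; 14 ≤ 16, bound 16 not met — violated.
(3) C + F = 5 + 5 = 10 — satisfied.
(4) F = 5 = 5 (first disjunct) — satisfied.
(5) max(5, 9) = 9 — satisfied.
(6) gcd(5, 14) = 1 — satisfied.
(7) C=5, F=5, H=9; 2 of them equal 5, not exactly one — violated.

No — constraints 1, 2, and 7 are not satisfied.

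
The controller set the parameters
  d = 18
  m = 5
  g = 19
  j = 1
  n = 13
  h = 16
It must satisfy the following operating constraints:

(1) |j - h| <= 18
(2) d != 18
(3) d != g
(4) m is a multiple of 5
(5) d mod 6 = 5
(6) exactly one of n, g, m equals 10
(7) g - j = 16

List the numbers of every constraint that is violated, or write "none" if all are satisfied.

(1) |1 - 16| = 15; 15 ≤ 18  OK
(2) d = 18, but 18 is required to differ  FAIL
(3) d = 18, g = 19; distinct  OK
(4) 5 / 5 = 1, so 5 divides 5  OK
(5) 18 mod 6 = 0, not 5  FAIL
(6) n=13, g=19, m=5; 0 of them equal 10, not exactly one  FAIL
(7) g - j = 19 - 1 = 18, not 16  FAIL

Violated: 2, 5, 6, and 7.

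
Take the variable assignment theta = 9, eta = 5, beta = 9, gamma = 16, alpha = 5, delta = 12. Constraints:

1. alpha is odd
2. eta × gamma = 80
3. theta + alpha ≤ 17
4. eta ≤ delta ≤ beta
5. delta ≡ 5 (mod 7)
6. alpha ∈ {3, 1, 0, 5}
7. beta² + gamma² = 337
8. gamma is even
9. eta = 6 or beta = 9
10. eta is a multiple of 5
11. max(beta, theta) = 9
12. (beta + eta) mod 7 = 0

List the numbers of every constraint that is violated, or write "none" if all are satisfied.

Constraint 4 is violated.

1. alpha = 5 is odd — holds.
2. eta × gamma = 5 × 16 = 80 — holds.
3. theta + alpha = 9 + 5 = 14; 14 ≤ 17 — holds.
4. values 5, 12, 9; delta = 12 is not ≤ beta = 9 — fails.
5. 12 mod 7 = 5 — holds.
6. alpha = 5 is in {3, 1, 0, 5} — holds.
7. beta² + gamma² = 9² + 16² = 81 + 256 = 337 — holds.
8. gamma = 16 is even — holds.
9. eta = 5 ≠ 6, but beta = 9 = 9 (second disjunct) — holds.
10. 5 / 5 = 1, so 5 divides 5 — holds.
11. max(9, 9) = 9 — holds.
12. beta + eta = 14; 14 mod 7 = 0 — holds.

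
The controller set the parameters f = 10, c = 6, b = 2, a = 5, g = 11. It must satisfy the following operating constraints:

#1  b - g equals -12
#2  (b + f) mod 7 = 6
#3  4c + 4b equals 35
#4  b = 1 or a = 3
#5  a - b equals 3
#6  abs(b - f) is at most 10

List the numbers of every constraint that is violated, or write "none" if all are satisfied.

#1 b - g = 2 - 11 = -9, not -12 — violated.
#2 b + f = 12; 12 mod 7 = 5, not 6 — violated.
#3 4c + 4b = 4(6) + 4(2) = 32, not 35 — violated.
#4 b = 2 ≠ 1 and a = 5 ≠ 3; both disjuncts false — violated.
#5 a - b = 5 - 2 = 3 — satisfied.
#6 abs(2 - 10) = 8; 8 ≤ 10 — satisfied.

Violated: 1, 2, 3, and 4.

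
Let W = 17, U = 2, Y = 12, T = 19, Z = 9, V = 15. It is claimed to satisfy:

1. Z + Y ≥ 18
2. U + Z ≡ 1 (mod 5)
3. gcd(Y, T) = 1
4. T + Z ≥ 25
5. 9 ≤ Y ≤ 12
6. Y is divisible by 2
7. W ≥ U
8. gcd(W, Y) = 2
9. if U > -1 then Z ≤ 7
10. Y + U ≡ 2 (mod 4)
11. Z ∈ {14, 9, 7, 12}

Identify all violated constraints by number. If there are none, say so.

1. Z + Y = 9 + 12 = 21; 21 ≥ 18  ✔
2. U + Z = 11; 11 mod 5 = 1  ✔
3. gcd(12, 19) = 1  ✔
4. T + Z = 19 + 9 = 28; 28 ≥ 25  ✔
5. Y = 12 lies in [9, 12]  ✔
6. 12 / 2 = 6, so 2 divides 12  ✔
7. W = 17, U = 2; 17 ≥ 2  ✔
8. gcd(17, 12) = 1, not 2  ✘
9. U = 2 > -1, so we need Z ≤ 7; but Z = 9 > 7  ✘
10. Y + U = 14; 14 mod 4 = 2  ✔
11. Z = 9 is in {14, 9, 7, 12}  ✔

No — constraints 8, 9 are not satisfied.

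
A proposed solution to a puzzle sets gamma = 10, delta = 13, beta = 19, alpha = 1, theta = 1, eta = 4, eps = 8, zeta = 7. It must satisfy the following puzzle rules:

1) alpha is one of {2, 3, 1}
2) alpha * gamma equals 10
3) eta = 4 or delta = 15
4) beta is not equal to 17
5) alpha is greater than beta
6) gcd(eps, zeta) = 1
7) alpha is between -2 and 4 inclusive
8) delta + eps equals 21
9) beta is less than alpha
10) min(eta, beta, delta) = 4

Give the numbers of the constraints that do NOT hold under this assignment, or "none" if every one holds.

Constraints 5 and 9 are violated.

1) alpha = 1 is in {2, 3, 1} — OK.
2) alpha * gamma = 1 * 10 = 10 — OK.
3) eta = 4 = 4 (first disjunct) — OK.
4) beta = 19, and 19 ≠ 17 — OK.
5) alpha = 1, beta = 19; 1 ≤ 19 (want >) — violated.
6) gcd(8, 7) = 1 — OK.
7) alpha = 1 lies in [-2, 4] — OK.
8) delta + eps = 13 + 8 = 21 — OK.
9) beta = 19, alpha = 1; 19 ≥ 1 (want <) — violated.
10) min(4, 19, 13) = 4 — OK.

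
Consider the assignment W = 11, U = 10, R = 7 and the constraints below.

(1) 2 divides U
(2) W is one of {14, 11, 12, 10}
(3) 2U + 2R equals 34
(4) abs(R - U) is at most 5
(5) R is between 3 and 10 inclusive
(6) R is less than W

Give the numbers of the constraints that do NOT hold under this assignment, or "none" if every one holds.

None — every constraint holds.

(1) 10 / 2 = 5, so 2 divides 10 — holds.
(2) W = 11 is in {14, 11, 12, 10} — holds.
(3) 2U + 2R = 2(10) + 2(7) = 34 — holds.
(4) abs(7 - 10) = 3; 3 ≤ 5 — holds.
(5) R = 7 lies in [3, 10] — holds.
(6) R = 7, W = 11; 7 < 11 — holds.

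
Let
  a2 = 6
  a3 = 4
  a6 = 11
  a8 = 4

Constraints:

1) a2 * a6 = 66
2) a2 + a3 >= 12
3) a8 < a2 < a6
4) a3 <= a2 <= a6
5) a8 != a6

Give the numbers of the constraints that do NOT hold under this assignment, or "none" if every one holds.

1) a2 * a6 = 6 * 11 = 66 — satisfied.
2) a2 + a3 = 6 + 4 = 10; 10 < 12, bound 12 not met — violated.
3) values 4 < 6 < 11 — satisfied.
4) values 4 <= 6 <= 11 — satisfied.
5) a8 = 4, a6 = 11; distinct — satisfied.

Constraint 2 does not hold.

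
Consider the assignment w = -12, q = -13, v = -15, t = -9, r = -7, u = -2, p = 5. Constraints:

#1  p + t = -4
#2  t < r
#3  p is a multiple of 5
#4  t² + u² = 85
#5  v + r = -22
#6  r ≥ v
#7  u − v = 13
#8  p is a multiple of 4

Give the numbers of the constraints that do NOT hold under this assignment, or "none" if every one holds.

Violated: 8.

#1 p + t = 5 + (-9) = -4 — holds.
#2 t = -9, r = -7; -9 < -7 — holds.
#3 5 / 5 = 1, so 5 divides 5 — holds.
#4 t² + u² = (-9)² + (-2)² = 81 + 4 = 85 — holds.
#5 v + r = -15 + (-7) = -22 — holds.
#6 r = -7, v = -15; -7 ≥ -15 — holds.
#7 u − v = -2 − (-15) = 13 — holds.
#8 5 = 4×1 + 1, so 4 does not divide 5 — does not hold.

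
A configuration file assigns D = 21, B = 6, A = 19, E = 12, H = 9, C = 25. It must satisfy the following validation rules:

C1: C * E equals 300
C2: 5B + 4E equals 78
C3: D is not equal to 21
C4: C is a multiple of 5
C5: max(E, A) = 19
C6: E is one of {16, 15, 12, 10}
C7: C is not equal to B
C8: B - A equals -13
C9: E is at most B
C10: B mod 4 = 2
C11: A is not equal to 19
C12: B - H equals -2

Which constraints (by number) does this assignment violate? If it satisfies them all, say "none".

C1: C * E = 25 * 12 = 300 — holds.
C2: 5B + 4E = 5(6) + 4(12) = 78 — holds.
C3: D = 21, but 21 is required to differ — does not hold.
C4: 25 / 5 = 5, so 5 divides 25 — holds.
C5: max(12, 19) = 19 — holds.
C6: E = 12 is in {16, 15, 12, 10} — holds.
C7: C = 25, B = 6; distinct — holds.
C8: B - A = 6 - 19 = -13 — holds.
C9: E = 12, B = 6; 12 > 6 (want ≤) — does not hold.
C10: 6 mod 4 = 2 — holds.
C11: A = 19, but 19 is required to differ — does not hold.
C12: B - H = 6 - 9 = -3, not -2 — does not hold.

Constraints 3, 9, 11, and 12 are violated.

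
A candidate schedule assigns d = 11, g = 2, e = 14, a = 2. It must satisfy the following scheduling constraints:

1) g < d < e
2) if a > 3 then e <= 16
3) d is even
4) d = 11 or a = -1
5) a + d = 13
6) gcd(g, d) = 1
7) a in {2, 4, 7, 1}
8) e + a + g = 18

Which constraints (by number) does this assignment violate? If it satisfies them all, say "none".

The assignment fails constraint 3.

1) values 2 < 11 < 14  yes
2) a = 2, not > 3; antecedent false, conditional vacuously true  yes
3) d = 11 is odd  no
4) d = 11 = 11 (first disjunct)  yes
5) a + d = 2 + 11 = 13  yes
6) gcd(2, 11) = 1  yes
7) a = 2 is in {2, 4, 7, 1}  yes
8) e + a + g = 14 + 2 + 2 = 18  yes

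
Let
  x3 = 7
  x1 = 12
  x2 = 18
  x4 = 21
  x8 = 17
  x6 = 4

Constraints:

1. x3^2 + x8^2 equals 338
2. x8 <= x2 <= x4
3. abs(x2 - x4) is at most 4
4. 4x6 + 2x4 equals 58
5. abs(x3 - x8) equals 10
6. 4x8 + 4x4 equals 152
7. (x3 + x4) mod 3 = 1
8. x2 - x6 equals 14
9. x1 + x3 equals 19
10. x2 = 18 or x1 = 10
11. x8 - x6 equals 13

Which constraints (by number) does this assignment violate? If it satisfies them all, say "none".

None — every constraint holds.

1. x3^2 + x8^2 = 7^2 + 17^2 = 49 + 289 = 338 — satisfied.
2. values 17 <= 18 <= 21 — satisfied.
3. abs(18 - 21) = 3; 3 ≤ 4 — satisfied.
4. 4x6 + 2x4 = 4(4) + 2(21) = 58 — satisfied.
5. abs(7 - 17) = 10 — satisfied.
6. 4x8 + 4x4 = 4(17) + 4(21) = 152 — satisfied.
7. x3 + x4 = 28; 28 mod 3 = 1 — satisfied.
8. x2 - x6 = 18 - 4 = 14 — satisfied.
9. x1 + x3 = 12 + 7 = 19 — satisfied.
10. x2 = 18 = 18 (first disjunct) — satisfied.
11. x8 - x6 = 17 - 4 = 13 — satisfied.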